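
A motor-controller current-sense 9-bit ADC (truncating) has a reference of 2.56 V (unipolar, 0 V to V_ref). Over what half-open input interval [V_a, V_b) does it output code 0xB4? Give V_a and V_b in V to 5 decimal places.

LSB = 2.56/2^9 = 5.000 mV.
Code 0xB4 = 180 decimal.
V_a = V_low + 180·LSB = 0.9 V; V_b = V_low + 181·LSB = 0.905 V.

[0.90000 V, 0.90500 V)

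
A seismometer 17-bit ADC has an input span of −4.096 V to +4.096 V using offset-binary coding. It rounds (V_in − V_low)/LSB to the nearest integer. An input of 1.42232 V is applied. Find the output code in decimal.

LSB = 8.192 V / 131072 = 62.50 µV.
(V_in − V_low)/LSB = (1.42232 − (−4.096)) / 6.25e-05 = 88293.120.
round(88293.120) = 88293.

code 88293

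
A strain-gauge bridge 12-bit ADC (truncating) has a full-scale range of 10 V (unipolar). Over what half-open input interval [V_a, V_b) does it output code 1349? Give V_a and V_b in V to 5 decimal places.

[3.29346 V, 3.29590 V)

LSB = 10/2^12 = 2.441 mV.
V_a = V_low + 1349·LSB = 3.29346 V; V_b = V_low + 1350·LSB = 3.2959 V.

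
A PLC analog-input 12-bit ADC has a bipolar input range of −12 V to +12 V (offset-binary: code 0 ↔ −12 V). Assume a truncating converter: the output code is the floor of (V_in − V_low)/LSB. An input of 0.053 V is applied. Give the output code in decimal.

code 2057

LSB = 24 V / 4096 = 5.859 mV.
(0.053 − (−12)) / 0.00585938 = 2057.045 LSBs.
So the output code is 2057.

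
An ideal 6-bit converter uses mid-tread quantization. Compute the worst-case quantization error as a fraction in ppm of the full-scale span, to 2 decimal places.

7812.50 ppm

Rounding → worst-case error = ½ LSB = V_FS/2^7, so 1e+06/128 = 7812.5 ppm of full scale.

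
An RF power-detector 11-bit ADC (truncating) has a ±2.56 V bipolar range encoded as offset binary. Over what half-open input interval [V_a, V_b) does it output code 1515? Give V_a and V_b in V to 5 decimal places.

LSB = 5.12/2^11 = 2.500 mV.
V_a = V_low + 1515·LSB = 1.2275 V; V_b = V_low + 1516·LSB = 1.23 V.

[1.22750 V, 1.23000 V)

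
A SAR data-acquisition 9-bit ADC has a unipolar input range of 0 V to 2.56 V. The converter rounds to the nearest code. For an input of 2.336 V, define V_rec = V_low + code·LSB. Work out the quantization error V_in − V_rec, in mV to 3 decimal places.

One LSB is 2.56 V / 512 = 5.000 mV.
Scaled input = 467.2000 LSBs, so code = 467.
Code 467 maps back to 0 + 467×0.005 V = 2.335 V.
V_in − V_rec = 0.001 V = 1.000 mV.

1.000 mV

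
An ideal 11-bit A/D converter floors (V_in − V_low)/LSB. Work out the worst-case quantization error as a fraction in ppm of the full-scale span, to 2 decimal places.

488.28 ppm

Truncating → worst-case error = 1 LSB = V_FS/2^11, so 1e+06/2048 = 488.281 ppm of full scale.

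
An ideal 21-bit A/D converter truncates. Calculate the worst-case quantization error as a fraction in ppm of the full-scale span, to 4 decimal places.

Truncating → worst-case error = 1 LSB = V_FS/2^21, so 1e+06/2097152 = 0.476837 ppm of full scale.

0.4768 ppm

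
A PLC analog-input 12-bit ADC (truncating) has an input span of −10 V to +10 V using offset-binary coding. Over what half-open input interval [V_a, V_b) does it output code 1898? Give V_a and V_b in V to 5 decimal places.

[-0.73242 V, -0.72754 V)

LSB = 20/2^12 = 4.883 mV.
V_a = V_low + 1898·LSB = -0.732422 V; V_b = V_low + 1899·LSB = -0.727539 V.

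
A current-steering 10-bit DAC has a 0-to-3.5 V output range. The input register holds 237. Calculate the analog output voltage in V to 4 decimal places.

LSB = 3.5 V / 2^10 = 3.418 mV.
V_out = 0 + 237 × 0.00341797 V = 0.810059 V.

0.8101 V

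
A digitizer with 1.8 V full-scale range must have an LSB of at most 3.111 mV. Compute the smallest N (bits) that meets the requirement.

Number of steps required ≥ 1.8 V / 3.111 mV = 578.59.
Need 2^N ≥ 578.59; 2^9 = 512, 2^10 = 1024.
Minimum N = 10.

10 bits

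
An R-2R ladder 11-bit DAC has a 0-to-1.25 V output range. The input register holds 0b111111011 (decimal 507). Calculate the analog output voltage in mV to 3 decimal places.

LSB = 1.25 V / 2^11 = 0.610 mV.
Code 0b111111011 = 507 decimal.
V_out = 0 + 507 × 0.000610352 V = 0.309448 V.
= 309.448 mV.

309.448 mV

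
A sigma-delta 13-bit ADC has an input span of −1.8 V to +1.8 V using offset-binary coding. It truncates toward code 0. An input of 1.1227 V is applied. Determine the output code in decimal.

code 6650

LSB = 3.6 V / 8192 = 439.45 µV.
Input sits at 6650.766 steps above V_low.
So the output code is 6650.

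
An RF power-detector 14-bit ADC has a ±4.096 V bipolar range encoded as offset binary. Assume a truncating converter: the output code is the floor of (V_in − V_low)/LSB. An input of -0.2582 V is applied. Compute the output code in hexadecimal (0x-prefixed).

code 0x1DFB (decimal 7675)

LSB = 8.192 V / 16384 = 0.500 mV.
Input sits at 7675.600 steps above V_low.
So the output code is 7675.
In hexadecimal (0x-prefixed): 0x1DFB.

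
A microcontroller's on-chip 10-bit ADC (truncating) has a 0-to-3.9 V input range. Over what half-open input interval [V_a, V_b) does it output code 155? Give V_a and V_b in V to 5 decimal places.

LSB = 3.9/2^10 = 3.809 mV.
V_a = V_low + 155·LSB = 0.590332 V; V_b = V_low + 156·LSB = 0.594141 V.

[0.59033 V, 0.59414 V)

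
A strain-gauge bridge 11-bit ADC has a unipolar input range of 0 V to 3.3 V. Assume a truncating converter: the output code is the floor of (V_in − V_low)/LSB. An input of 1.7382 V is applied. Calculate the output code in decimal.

With 2048 levels over 3.3 V, one step is 1.611 mV.
(1.7382 − 0) / 0.00161133 = 1078.737 LSBs.
So the output code is 1078.

code 1078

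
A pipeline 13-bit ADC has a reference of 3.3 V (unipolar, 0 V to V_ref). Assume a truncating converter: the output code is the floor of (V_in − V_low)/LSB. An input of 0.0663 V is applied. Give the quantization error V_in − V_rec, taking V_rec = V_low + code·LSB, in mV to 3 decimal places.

0.236 mV

One LSB is 3.3 V / 8192 = 402.83 µV.
(0.0663 − 0)/0.000402832 = 164.5847; ⌊·⌋ gives code 164.
Code 164 maps back to 0 + 164×0.000402832 V = 0.066064453 V.
Error = 0.0663 − 0.066064453 = 0.000235547 V = 0.236 mV.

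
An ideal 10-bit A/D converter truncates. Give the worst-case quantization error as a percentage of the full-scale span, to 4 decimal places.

Truncating → worst-case error = 1 LSB = V_FS/2^10, so 100/1024 = 0.0976562 % of full scale.

0.0977 %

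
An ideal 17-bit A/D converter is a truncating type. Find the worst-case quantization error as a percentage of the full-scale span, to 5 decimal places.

Truncating → worst-case error = 1 LSB = V_FS/2^17, so 100/131072 = 0.000762939 % of full scale.

0.00076 %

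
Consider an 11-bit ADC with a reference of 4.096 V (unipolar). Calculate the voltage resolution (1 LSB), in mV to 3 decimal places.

2.000 mV

Full-scale span = 4.096 V.
LSB = 4.096 / 2^11 = 4.096 / 2048 = 0.002 V = 2.000 mV.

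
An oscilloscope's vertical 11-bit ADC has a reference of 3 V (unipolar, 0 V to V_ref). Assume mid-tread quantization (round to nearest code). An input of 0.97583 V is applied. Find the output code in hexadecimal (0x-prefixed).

With 2048 levels over 3 V, one step is 1.465 mV.
Input sits at 666.167 steps above V_low.
So the output code is 666.
In hexadecimal (0x-prefixed): 0x29A.

code 0x29A (decimal 666)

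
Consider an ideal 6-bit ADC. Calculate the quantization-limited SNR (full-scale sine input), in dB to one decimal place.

SNR ≈ 6.02·N + 1.76 dB = 6.02·6 + 1.76 = 37.88 dB.

37.9 dB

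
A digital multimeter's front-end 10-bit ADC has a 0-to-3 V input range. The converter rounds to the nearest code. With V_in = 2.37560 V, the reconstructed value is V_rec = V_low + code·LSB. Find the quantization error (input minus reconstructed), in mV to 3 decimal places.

LSB = 3/2^10 = 2.930 mV.
(2.37560 − 0)/0.00292969 = 810.8715; round gives code 811.
V_rec = 0 + 811·0.00292969 = 2.3759766 V.
Difference: -0.000376562 V → -0.377 mV.

-0.377 mV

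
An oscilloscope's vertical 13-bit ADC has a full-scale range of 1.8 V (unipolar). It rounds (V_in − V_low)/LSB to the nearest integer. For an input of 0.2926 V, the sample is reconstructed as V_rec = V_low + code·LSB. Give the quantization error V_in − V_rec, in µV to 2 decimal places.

Step size: 1.8 V ÷ 2^13 = 219.73 µV.
(V_in − V_low)/LSB = (0.2926 − 0)/0.000219727 = 1331.6551 → code 1332 (round).
Reconstructed: 0.29267578 V.
Difference: -7.57813e-05 V → -75.78 µV.

-75.78 µV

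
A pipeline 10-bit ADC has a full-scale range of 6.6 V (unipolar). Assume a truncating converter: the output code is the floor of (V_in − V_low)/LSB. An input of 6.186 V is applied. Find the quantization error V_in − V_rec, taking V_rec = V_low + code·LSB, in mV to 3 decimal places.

LSB = 6.6/2^10 = 6.445 mV.
Scaled input = 959.7673 LSBs, so code = 959.
Reconstructed: 6.1810547 V.
V_in − V_rec = 0.00494531 V = 4.945 mV.

4.945 mV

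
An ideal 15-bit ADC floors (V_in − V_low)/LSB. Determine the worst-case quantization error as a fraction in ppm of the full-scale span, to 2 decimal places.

Truncating → worst-case error = 1 LSB = V_FS/2^15, so 1e+06/32768 = 30.5176 ppm of full scale.

30.52 ppm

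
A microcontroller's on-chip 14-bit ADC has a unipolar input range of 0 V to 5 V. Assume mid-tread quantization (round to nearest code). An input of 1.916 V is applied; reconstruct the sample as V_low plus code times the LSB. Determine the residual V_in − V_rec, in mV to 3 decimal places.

0.106 mV

LSB = 5/2^14 = 305.18 µV.
(1.916 − 0)/0.000305176 = 6278.3488; round gives code 6278.
Code 6278 maps back to 0 + 6278×0.000305176 V = 1.9158936 V.
Error = 1.916 − 1.9158936 = 0.000106445 V = 0.106 mV.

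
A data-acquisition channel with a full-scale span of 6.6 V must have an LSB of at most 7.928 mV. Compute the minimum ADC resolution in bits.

Number of steps required ≥ 6.6 V / 7.928 mV = 832.49.
Need 2^N ≥ 832.49; 2^9 = 512, 2^10 = 1024.
Minimum N = 10.

10 bits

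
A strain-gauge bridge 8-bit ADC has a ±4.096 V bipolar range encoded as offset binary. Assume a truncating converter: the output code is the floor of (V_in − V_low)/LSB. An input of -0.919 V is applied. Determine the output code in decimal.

code 99

LSB = 8.192 V / 256 = 32.000 mV.
Input sits at 99.281 steps above V_low.
Floor → code 99.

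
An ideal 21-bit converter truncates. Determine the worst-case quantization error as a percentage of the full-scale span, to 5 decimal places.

0.00005 %

Truncating → worst-case error = 1 LSB = V_FS/2^21, so 100/2097152 = 4.76837e-05 % of full scale.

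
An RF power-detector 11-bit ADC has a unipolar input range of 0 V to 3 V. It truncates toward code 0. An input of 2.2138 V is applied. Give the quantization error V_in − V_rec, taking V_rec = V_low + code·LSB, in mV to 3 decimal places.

0.421 mV

One LSB is 3 V / 2048 = 1.465 mV.
(2.2138 − 0)/0.00146484 = 1511.2875; ⌊·⌋ gives code 1511.
Reconstructed: 2.2133789 V.
Error = 2.2138 − 2.2133789 = 0.000421094 V = 0.421 mV.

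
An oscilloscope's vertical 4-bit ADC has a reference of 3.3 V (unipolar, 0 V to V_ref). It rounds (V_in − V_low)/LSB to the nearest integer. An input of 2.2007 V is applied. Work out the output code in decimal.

code 11

Full-scale span = 3.3 V; LSB = 3.3/2^4 = 206.250 mV.
(V_in − V_low)/LSB = (2.2007 − 0) / 0.20625 = 10.670.
Round → code 11.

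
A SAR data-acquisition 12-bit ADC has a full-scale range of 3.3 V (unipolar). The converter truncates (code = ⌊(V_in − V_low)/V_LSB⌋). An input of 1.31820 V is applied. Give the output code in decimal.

code 1636

With 4096 levels over 3.3 V, one step is 0.806 mV.
Input sits at 1636.166 steps above V_low.
⌊·⌋(1636.166) = 1636.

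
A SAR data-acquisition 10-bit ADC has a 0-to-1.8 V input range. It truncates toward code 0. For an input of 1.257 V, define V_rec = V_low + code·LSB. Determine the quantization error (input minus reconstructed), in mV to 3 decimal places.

0.164 mV

One LSB is 1.8 V / 1024 = 1.758 mV.
Scaled input = 715.0933 LSBs, so code = 715.
Code 715 maps back to 0 + 715×0.00175781 V = 1.2568359 V.
V_in − V_rec = 0.000164063 V = 0.164 mV.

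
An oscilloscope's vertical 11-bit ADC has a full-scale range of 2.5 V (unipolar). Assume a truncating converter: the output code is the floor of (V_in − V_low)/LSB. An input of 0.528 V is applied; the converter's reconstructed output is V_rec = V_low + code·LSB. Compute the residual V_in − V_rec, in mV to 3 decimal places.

LSB = 2.5/2^11 = 1.221 mV.
(0.528 − 0)/0.0012207 = 432.5376; ⌊·⌋ gives code 432.
Code 432 maps back to 0 + 432×0.0012207 V = 0.52734375 V.
V_in − V_rec = 0.00065625 V = 0.656 mV.

0.656 mV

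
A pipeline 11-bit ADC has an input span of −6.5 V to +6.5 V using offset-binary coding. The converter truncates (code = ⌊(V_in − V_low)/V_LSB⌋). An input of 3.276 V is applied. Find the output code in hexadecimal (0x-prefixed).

code 0x604 (decimal 1540)

LSB = 13 V / 2048 = 6.348 mV.
Input sits at 1540.096 steps above V_low.
⌊·⌋(1540.096) = 1540.
In hexadecimal (0x-prefixed): 0x604.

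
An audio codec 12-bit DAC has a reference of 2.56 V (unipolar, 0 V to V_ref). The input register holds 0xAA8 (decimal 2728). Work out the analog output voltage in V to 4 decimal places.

1.7050 V

LSB = 2.56 V / 2^12 = 0.625 mV.
Code 0xAA8 = 2728 decimal.
V_out = 0 + 2728 × 0.000625 V = 1.705 V.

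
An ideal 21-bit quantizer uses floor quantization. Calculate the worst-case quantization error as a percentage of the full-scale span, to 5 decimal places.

0.00005 %

Truncating → worst-case error = 1 LSB = V_FS/2^21, so 100/2097152 = 4.76837e-05 % of full scale.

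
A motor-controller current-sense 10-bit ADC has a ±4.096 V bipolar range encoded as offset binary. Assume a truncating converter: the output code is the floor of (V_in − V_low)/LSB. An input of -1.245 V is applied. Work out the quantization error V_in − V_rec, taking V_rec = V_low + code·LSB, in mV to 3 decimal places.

3.000 mV

LSB = 8.192/2^10 = 8.000 mV.
(-1.245 − (−4.096))/0.008 = 356.3750; ⌊·⌋ gives code 356.
V_rec = (−4.096) + 356·0.008 = -1.248 V.
Difference: 0.003 V → 3.000 mV.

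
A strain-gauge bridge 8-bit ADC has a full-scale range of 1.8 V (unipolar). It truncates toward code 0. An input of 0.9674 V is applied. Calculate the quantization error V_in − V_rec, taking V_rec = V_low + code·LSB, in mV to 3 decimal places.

4.119 mV

LSB = 1.8/2^8 = 7.031 mV.
Scaled input = 137.5858 LSBs, so code = 137.
Code 137 maps back to 0 + 137×0.00703125 V = 0.96328125 V.
Error = 0.9674 − 0.96328125 = 0.00411875 V = 4.119 mV.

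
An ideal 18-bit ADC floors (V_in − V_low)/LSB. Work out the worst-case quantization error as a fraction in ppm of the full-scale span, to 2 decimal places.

Truncating → worst-case error = 1 LSB = V_FS/2^18, so 1e+06/262144 = 3.8147 ppm of full scale.

3.81 ppm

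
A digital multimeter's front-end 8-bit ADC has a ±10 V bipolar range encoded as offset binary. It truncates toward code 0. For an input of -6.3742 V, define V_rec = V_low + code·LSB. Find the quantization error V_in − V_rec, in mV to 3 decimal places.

LSB = 20/2^8 = 78.125 mV.
Scaled input = 46.4102 LSBs, so code = 46.
Code 46 maps back to (−10) + 46×0.078125 V = -6.40625 V.
V_in − V_rec = 0.03205 V = 32.050 mV.

32.050 mV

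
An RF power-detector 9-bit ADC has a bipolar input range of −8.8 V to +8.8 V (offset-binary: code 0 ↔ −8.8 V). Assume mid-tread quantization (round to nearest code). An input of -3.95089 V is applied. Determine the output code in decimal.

LSB = 17.6 V / 512 = 34.375 mV.
Input sits at 141.065 steps above V_low.
So the output code is 141.

code 141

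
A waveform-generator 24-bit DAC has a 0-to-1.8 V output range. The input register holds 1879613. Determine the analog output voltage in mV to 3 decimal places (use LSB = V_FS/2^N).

LSB = 1.8 V / 2^24 = 0.11 µV.
V_out = 0 + 1879613 × 1.07288e-07 V = 0.201661 V.
= 201.661 mV.

201.661 mV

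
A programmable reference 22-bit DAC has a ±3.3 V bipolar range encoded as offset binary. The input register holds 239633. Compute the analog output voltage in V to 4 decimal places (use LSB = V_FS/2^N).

-2.9229 V

LSB = 6.6 V / 2^22 = 1.57 µV.
V_out = (−3.3) + 239633 × 1.57356e-06 V = -2.92292 V.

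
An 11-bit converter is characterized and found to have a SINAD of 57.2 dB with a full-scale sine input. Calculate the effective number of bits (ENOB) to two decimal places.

ENOB = (SINAD − 1.76) / 6.02 = (57.2 − 1.76)/6.02 = 9.209.

9.21 bits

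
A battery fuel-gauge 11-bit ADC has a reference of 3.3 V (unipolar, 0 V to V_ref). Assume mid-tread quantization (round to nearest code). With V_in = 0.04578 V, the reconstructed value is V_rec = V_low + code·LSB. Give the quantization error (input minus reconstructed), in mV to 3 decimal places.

One LSB is 3.3 V / 2048 = 1.611 mV.
Scaled input = 28.4113 LSBs, so code = 28.
V_rec = 0 + 28·0.00161133 = 0.045117188 V.
V_in − V_rec = 0.000662812 V = 0.663 mV.

0.663 mV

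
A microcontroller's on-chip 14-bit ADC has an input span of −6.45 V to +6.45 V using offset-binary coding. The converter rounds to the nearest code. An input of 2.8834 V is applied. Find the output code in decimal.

With 16384 levels over 12.9 V, one step is 0.787 mV.
(V_in − V_low)/LSB = (2.8834 − (−6.45)) / 0.000787354 = 11854.142.
So the output code is 11854.

code 11854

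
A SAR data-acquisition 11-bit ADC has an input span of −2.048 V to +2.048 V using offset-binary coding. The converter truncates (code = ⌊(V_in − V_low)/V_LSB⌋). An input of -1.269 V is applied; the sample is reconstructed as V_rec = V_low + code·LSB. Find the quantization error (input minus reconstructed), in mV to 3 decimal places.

One LSB is 4.096 V / 2048 = 2.000 mV.
(-1.269 − (−2.048))/0.002 = 389.5000; ⌊·⌋ gives code 389.
Code 389 maps back to (−2.048) + 389×0.002 V = -1.27 V.
Difference: 0.001 V → 1.000 mV.

1.000 mV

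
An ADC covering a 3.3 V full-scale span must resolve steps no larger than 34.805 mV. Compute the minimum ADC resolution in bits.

Number of steps required ≥ 3.3 V / 34.805 mV = 94.81.
Need 2^N ≥ 94.81; 2^6 = 64, 2^7 = 128.
Minimum N = 7.

7 bits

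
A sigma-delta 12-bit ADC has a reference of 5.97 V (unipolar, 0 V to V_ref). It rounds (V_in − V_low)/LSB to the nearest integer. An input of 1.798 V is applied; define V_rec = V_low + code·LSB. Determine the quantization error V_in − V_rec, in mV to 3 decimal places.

One LSB is 5.97 V / 4096 = 1.458 mV.
(1.798 − 0)/0.00145752 = 1233.6027; round gives code 1234.
V_rec = 0 + 1234·0.00145752 = 1.7985791 V.
Difference: -0.000579102 V → -0.579 mV.

-0.579 mV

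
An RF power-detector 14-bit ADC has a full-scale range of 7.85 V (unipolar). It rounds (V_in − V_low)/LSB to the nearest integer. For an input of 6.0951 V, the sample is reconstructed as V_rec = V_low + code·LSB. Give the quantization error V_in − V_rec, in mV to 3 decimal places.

0.138 mV

LSB = 7.85/2^14 = 479.13 µV.
(6.0951 − 0)/0.000479126 = 12721.2890; round gives code 12721.
Reconstructed: 6.0949615 V.
V_in − V_rec = 0.000138452 V = 0.138 mV.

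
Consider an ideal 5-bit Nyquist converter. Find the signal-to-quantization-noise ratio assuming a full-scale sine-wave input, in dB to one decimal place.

31.9 dB

SNR ≈ 6.02·N + 1.76 dB = 6.02·5 + 1.76 = 31.86 dB.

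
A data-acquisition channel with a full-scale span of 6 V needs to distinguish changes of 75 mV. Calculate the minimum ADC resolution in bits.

Number of steps required ≥ 6 V / 75 mV = 80.00.
Need 2^N ≥ 80.00; 2^6 = 64, 2^7 = 128.
Minimum N = 7.

7 bits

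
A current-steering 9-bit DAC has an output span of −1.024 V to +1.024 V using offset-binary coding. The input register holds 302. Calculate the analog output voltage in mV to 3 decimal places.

184.000 mV

LSB = 2.048 V / 2^9 = 4.000 mV.
V_out = (−1.024) + 302 × 0.004 V = 0.184 V.
= 184.000 mV.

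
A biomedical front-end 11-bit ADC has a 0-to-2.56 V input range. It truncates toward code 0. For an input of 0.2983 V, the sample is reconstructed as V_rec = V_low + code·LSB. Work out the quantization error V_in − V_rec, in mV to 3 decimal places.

0.800 mV

Step size: 2.56 V ÷ 2^11 = 1.250 mV.
(V_in − V_low)/LSB = (0.2983 − 0)/0.00125 = 238.6400 → code 238 (floor).
Code 238 maps back to 0 + 238×0.00125 V = 0.2975 V.
Difference: 0.0008 V → 0.800 mV.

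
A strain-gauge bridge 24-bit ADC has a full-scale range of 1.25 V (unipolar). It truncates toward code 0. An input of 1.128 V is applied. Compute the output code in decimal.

LSB = 1.25 V / 16777216 = 0.07 µV.
(1.128 − 0) / 7.45058e-08 = 15139759.718 LSBs.
Floor → code 15139759.

code 15139759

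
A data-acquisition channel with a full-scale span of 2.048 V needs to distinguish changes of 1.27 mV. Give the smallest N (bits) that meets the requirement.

Number of steps required ≥ 2.048 V / 1.27 mV = 1612.60.
Need 2^N ≥ 1612.60; 2^10 = 1024, 2^11 = 2048.
Minimum N = 11.

11 bits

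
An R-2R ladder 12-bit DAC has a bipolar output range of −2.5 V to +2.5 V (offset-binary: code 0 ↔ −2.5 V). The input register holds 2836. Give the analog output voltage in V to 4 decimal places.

0.9619 V

LSB = 5 V / 2^12 = 1.221 mV.
V_out = (−2.5) + 2836 × 0.0012207 V = 0.961914 V.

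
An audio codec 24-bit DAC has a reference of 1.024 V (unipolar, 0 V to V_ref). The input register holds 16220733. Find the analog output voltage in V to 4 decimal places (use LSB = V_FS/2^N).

LSB = 1.024 V / 2^24 = 0.06 µV.
V_out = 0 + 16220733 × 6.10352e-08 V = 0.990035 V.

0.9900 V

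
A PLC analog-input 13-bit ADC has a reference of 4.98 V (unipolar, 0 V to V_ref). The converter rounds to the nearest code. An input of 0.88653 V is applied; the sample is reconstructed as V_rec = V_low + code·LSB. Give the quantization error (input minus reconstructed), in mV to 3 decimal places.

0.197 mV

Step size: 4.98 V ÷ 2^13 = 0.608 mV.
(V_in − V_low)/LSB = (0.88653 − 0)/0.00060791 = 1458.3240 → code 1458 (round).
V_rec = 0 + 1458·0.00060791 = 0.88633301 V.
Difference: 0.000196992 V → 0.197 mV.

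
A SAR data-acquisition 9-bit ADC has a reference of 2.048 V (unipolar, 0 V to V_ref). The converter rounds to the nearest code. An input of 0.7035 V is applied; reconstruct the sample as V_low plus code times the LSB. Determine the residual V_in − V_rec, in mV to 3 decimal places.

-0.500 mV

LSB = 2.048/2^9 = 4.000 mV.
(V_in − V_low)/LSB = (0.7035 − 0)/0.004 = 175.8750 → code 176 (round).
Reconstructed: 0.704 V.
Difference: -0.0005 V → -0.500 mV.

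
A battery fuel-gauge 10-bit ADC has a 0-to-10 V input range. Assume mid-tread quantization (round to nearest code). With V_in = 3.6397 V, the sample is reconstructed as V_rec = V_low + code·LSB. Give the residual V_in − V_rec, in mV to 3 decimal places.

One LSB is 10 V / 1024 = 9.766 mV.
Scaled input = 372.7053 LSBs, so code = 373.
V_rec = 0 + 373·0.00976562 = 3.6425781 V.
Difference: -0.00287813 V → -2.878 mV.

-2.878 mV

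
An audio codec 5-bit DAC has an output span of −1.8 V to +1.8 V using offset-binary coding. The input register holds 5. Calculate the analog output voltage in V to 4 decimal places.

LSB = 3.6 V / 2^5 = 112.500 mV.
V_out = (−1.8) + 5 × 0.1125 V = -1.2375 V.

-1.2375 V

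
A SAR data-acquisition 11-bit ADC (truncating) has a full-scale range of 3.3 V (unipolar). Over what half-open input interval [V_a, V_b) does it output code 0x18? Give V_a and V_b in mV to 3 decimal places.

[38.672 mV, 40.283 mV)

LSB = 3.3/2^11 = 1.611 mV.
Code 0x18 = 24 decimal.
V_a = V_low + 24·LSB = 0.0386719 V; V_b = V_low + 25·LSB = 0.0402832 V.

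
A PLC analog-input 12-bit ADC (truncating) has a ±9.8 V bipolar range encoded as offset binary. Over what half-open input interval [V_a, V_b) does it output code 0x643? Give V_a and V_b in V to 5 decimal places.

LSB = 19.6/2^12 = 4.785 mV.
Code 0x643 = 1603 decimal.
V_a = V_low + 1603·LSB = -2.12939 V; V_b = V_low + 1604·LSB = -2.12461 V.

[-2.12939 V, -2.12461 V)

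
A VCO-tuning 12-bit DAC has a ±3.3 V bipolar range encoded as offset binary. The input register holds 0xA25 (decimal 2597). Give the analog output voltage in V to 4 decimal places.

0.8846 V

LSB = 6.6 V / 2^12 = 1.611 mV.
Code 0xA25 = 2597 decimal.
V_out = (−3.3) + 2597 × 0.00161133 V = 0.884619 V.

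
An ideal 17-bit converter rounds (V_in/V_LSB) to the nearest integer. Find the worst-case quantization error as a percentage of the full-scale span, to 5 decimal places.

0.00038 %

Rounding → worst-case error = ½ LSB = V_FS/2^18, so 100/262144 = 0.00038147 % of full scale.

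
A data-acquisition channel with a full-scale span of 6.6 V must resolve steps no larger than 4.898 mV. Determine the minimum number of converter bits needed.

Number of steps required ≥ 6.6 V / 4.898 mV = 1347.49.
Need 2^N ≥ 1347.49; 2^10 = 1024, 2^11 = 2048.
Minimum N = 11.

11 bits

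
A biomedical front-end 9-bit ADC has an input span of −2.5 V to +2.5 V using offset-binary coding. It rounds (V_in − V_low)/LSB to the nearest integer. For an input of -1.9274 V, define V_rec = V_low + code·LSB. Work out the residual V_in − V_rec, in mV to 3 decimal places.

Step size: 5 V ÷ 2^9 = 9.766 mV.
(V_in − V_low)/LSB = (-1.9274 − (−2.5))/0.00976562 = 58.6342 → code 59 (round).
Reconstructed: -1.9238281 V.
Error = -1.9274 − (−1.9238281) = -0.00357187 V = -3.572 mV.

-3.572 mV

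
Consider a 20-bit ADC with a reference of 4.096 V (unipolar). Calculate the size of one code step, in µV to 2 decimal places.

Full-scale span = 4.096 V.
LSB = 4.096 / 2^20 = 4.096 / 1048576 = 3.90625e-06 V = 3.91 µV.

3.91 µV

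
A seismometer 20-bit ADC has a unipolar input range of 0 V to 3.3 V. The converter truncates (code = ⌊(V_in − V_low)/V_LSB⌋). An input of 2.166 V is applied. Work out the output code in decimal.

LSB = 3.3 V / 1048576 = 3.15 µV.
Input sits at 688247.156 steps above V_low.
So the output code is 688247.

code 688247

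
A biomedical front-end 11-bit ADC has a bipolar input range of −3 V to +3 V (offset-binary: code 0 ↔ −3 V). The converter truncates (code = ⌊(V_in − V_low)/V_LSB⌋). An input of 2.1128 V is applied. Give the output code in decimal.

code 1745

LSB = 6 V / 2048 = 2.930 mV.
(2.1128 − (−3)) / 0.00292969 = 1745.169 LSBs.
So the output code is 1745.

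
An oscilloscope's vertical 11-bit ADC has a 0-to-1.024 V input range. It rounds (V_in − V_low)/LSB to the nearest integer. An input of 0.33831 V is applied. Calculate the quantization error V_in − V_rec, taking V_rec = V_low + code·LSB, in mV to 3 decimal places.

One LSB is 1.024 V / 2048 = 0.500 mV.
(V_in − V_low)/LSB = (0.33831 − 0)/0.0005 = 676.6200 → code 677 (round).
Code 677 maps back to 0 + 677×0.0005 V = 0.3385 V.
Error = 0.33831 − 0.3385 = -0.00019 V = -0.190 mV.

-0.190 mV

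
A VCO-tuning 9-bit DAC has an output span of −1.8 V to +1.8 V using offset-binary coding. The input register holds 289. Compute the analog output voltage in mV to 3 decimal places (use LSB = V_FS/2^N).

232.031 mV

LSB = 3.6 V / 2^9 = 7.031 mV.
V_out = (−1.8) + 289 × 0.00703125 V = 0.232031 V.
= 232.031 mV.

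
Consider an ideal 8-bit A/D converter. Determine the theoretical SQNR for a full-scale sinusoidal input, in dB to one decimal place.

49.9 dB

SNR ≈ 6.02·N + 1.76 dB = 6.02·8 + 1.76 = 49.92 dB.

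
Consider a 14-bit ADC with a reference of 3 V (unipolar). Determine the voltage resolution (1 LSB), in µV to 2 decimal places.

Full-scale span = 3 V.
LSB = 3 / 2^14 = 3 / 16384 = 0.000183105 V = 183.11 µV.

183.11 µV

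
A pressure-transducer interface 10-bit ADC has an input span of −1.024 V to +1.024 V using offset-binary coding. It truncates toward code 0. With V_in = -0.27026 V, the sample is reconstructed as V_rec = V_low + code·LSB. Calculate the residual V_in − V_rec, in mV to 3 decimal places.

LSB = 2.048/2^10 = 2.000 mV.
Scaled input = 376.8700 LSBs, so code = 376.
Reconstructed: -0.272 V.
V_in − V_rec = 0.00174 V = 1.740 mV.

1.740 mV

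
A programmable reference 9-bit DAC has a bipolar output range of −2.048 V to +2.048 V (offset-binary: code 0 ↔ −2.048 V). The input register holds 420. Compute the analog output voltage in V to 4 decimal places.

1.3120 V

LSB = 4.096 V / 2^9 = 8.000 mV.
V_out = (−2.048) + 420 × 0.008 V = 1.312 V.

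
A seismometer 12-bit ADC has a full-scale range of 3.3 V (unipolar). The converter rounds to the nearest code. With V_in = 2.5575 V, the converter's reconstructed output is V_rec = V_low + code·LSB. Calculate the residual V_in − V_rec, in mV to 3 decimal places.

0.322 mV

One LSB is 3.3 V / 4096 = 0.806 mV.
(V_in − V_low)/LSB = (2.5575 − 0)/0.000805664 = 3174.4000 → code 3174 (round).
V_rec = 0 + 3174·0.000805664 = 2.5571777 V.
Difference: 0.000322266 V → 0.322 mV.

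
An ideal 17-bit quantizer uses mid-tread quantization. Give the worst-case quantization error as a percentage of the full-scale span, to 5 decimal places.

Rounding → worst-case error = ½ LSB = V_FS/2^18, so 100/262144 = 0.00038147 % of full scale.

0.00038 %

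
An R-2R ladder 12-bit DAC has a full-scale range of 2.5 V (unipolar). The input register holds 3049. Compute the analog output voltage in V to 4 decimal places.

LSB = 2.5 V / 2^12 = 0.610 mV.
V_out = 0 + 3049 × 0.000610352 V = 1.86096 V.

1.8610 V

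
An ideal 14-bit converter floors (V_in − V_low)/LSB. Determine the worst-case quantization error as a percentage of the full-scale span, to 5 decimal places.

Truncating → worst-case error = 1 LSB = V_FS/2^14, so 100/16384 = 0.00610352 % of full scale.

0.00610 %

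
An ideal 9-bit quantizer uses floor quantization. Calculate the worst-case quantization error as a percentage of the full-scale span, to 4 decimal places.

0.1953 %

Truncating → worst-case error = 1 LSB = V_FS/2^9, so 100/512 = 0.195312 % of full scale.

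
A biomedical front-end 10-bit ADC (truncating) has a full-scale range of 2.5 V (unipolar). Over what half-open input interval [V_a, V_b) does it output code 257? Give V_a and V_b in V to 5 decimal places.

[0.62744 V, 0.62988 V)

LSB = 2.5/2^10 = 2.441 mV.
V_a = V_low + 257·LSB = 0.627441 V; V_b = V_low + 258·LSB = 0.629883 V.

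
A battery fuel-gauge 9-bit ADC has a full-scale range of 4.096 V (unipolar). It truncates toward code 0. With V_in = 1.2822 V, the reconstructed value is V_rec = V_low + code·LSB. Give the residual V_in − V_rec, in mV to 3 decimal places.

2.200 mV

Step size: 4.096 V ÷ 2^9 = 8.000 mV.
Scaled input = 160.2750 LSBs, so code = 160.
V_rec = 0 + 160·0.008 = 1.28 V.
Error = 1.2822 − 1.28 = 0.0022 V = 2.200 mV.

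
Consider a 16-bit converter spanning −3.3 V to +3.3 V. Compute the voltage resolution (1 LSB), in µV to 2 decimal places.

100.71 µV

Full-scale span = 6.6 V.
LSB = 6.6 / 2^16 = 6.6 / 65536 = 0.000100708 V = 100.71 µV.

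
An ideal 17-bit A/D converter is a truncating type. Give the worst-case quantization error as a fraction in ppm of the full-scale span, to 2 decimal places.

Truncating → worst-case error = 1 LSB = V_FS/2^17, so 1e+06/131072 = 7.62939 ppm of full scale.

7.63 ppm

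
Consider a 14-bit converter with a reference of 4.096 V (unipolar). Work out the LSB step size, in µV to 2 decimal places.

250.00 µV

Full-scale span = 4.096 V.
LSB = 4.096 / 2^14 = 4.096 / 16384 = 0.00025 V = 250.00 µV.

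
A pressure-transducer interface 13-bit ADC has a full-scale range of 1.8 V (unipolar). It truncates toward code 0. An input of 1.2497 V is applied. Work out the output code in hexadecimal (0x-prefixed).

With 8192 levels over 1.8 V, one step is 219.73 µV.
Input sits at 5687.524 steps above V_low.
So the output code is 5687.
In hexadecimal (0x-prefixed): 0x1637.

code 0x1637 (decimal 5687)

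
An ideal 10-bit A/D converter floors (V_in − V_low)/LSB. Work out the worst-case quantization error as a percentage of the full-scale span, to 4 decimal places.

0.0977 %

Truncating → worst-case error = 1 LSB = V_FS/2^10, so 100/1024 = 0.0976562 % of full scale.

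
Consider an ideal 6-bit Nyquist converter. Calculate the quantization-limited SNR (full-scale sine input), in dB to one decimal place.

SNR ≈ 6.02·N + 1.76 dB = 6.02·6 + 1.76 = 37.88 dB.

37.9 dB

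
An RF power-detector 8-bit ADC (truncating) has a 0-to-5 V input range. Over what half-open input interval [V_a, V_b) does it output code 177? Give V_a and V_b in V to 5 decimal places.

LSB = 5/2^8 = 19.531 mV.
V_a = V_low + 177·LSB = 3.45703 V; V_b = V_low + 178·LSB = 3.47656 V.

[3.45703 V, 3.47656 V)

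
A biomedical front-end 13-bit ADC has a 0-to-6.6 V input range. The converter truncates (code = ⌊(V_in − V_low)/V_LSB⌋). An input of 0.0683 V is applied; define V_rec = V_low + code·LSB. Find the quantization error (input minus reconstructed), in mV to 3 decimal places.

Step size: 6.6 V ÷ 2^13 = 0.806 mV.
Scaled input = 84.7748 LSBs, so code = 84.
Code 84 maps back to 0 + 84×0.000805664 V = 0.067675781 V.
Error = 0.0683 − 0.067675781 = 0.000624219 V = 0.624 mV.

0.624 mV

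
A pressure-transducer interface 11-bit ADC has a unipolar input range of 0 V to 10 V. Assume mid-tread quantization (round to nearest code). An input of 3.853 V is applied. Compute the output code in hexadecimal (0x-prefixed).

LSB = 10 V / 2048 = 4.883 mV.
(V_in − V_low)/LSB = (3.853 − 0) / 0.00488281 = 789.094.
So the output code is 789.
In hexadecimal (0x-prefixed): 0x315.

code 0x315 (decimal 789)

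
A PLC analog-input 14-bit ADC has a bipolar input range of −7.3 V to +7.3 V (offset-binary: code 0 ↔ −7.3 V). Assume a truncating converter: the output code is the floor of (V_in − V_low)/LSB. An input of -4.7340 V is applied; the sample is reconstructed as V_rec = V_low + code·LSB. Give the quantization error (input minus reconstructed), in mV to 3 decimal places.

0.485 mV

Step size: 14.6 V ÷ 2^14 = 0.891 mV.
(V_in − V_low)/LSB = (-4.7340 − (−7.3))/0.000891113 = 2879.5441 → code 2879 (floor).
V_rec = (−7.3) + 2879·0.000891113 = -4.7344849 V.
V_in − V_rec = 0.000484863 V = 0.485 mV.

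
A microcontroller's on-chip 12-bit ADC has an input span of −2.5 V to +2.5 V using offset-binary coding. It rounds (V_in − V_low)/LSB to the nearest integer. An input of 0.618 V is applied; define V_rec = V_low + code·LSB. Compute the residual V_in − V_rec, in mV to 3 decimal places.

One LSB is 5 V / 4096 = 1.221 mV.
(0.618 − (−2.5))/0.0012207 = 2554.2656; round gives code 2554.
V_rec = (−2.5) + 2554·0.0012207 = 0.61767578 V.
Error = 0.618 − 0.61767578 = 0.000324219 V = 0.324 mV.

0.324 mV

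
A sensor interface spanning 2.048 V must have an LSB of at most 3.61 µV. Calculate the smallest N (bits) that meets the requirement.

Number of steps required ≥ 2.048 V / 3.61 µV = 567313.02.
Need 2^N ≥ 567313.02; 2^19 = 524288, 2^20 = 1048576.
Minimum N = 20.

20 bits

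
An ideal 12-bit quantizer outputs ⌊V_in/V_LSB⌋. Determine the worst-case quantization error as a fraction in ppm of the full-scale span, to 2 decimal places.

Truncating → worst-case error = 1 LSB = V_FS/2^12, so 1e+06/4096 = 244.141 ppm of full scale.

244.14 ppm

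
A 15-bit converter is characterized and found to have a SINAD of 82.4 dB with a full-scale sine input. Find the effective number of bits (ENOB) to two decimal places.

ENOB = (SINAD − 1.76) / 6.02 = (82.4 − 1.76)/6.02 = 13.395.

13.40 bits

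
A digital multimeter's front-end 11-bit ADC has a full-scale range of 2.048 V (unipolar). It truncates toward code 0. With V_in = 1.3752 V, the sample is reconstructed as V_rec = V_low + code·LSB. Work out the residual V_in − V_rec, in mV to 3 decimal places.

0.200 mV

Step size: 2.048 V ÷ 2^11 = 1.000 mV.
Scaled input = 1375.2000 LSBs, so code = 1375.
Code 1375 maps back to 0 + 1375×0.001 V = 1.375 V.
Difference: 0.0002 V → 0.200 mV.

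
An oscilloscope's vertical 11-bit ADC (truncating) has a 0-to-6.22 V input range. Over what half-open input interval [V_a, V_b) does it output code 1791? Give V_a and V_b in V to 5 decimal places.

LSB = 6.22/2^11 = 3.037 mV.
V_a = V_low + 1791·LSB = 5.43946 V; V_b = V_low + 1792·LSB = 5.4425 V.

[5.43946 V, 5.44250 V)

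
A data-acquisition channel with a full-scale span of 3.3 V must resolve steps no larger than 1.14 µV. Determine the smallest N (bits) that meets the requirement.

22 bits

Number of steps required ≥ 3.3 V / 1.14 µV = 2894736.84.
Need 2^N ≥ 2894736.84; 2^21 = 2097152, 2^22 = 4194304.
Minimum N = 22.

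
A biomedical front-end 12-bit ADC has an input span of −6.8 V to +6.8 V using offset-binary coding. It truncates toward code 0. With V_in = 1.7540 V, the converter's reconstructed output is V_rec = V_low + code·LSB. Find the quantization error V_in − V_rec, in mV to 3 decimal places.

LSB = 13.6/2^12 = 3.320 mV.
Scaled input = 2576.2635 LSBs, so code = 2576.
Code 2576 maps back to (−6.8) + 2576×0.00332031 V = 1.753125 V.
Difference: 0.000875 V → 0.875 mV.

0.875 mV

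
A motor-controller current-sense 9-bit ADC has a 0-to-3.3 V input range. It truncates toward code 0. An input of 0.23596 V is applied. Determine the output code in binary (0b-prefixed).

code 0b100100 (decimal 36)

With 512 levels over 3.3 V, one step is 6.445 mV.
(0.23596 − 0) / 0.00644531 = 36.610 LSBs.
So the output code is 36.
In binary (0b-prefixed): 0b100100.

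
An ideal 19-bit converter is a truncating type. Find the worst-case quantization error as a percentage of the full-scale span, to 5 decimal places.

0.00019 %

Truncating → worst-case error = 1 LSB = V_FS/2^19, so 100/524288 = 0.000190735 % of full scale.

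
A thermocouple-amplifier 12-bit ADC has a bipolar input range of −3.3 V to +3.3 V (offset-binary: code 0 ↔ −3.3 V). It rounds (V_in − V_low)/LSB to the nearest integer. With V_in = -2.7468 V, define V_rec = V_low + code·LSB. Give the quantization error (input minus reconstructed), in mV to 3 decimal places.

0.514 mV

LSB = 6.6/2^12 = 1.611 mV.
Scaled input = 343.3193 LSBs, so code = 343.
Code 343 maps back to (−3.3) + 343×0.00161133 V = -2.7473145 V.
V_in − V_rec = 0.000514453 V = 0.514 mV.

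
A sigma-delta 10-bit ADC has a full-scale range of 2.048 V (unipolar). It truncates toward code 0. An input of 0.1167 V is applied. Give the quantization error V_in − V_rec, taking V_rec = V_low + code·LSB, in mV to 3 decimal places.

LSB = 2.048/2^10 = 2.000 mV.
Scaled input = 58.3500 LSBs, so code = 58.
V_rec = 0 + 58·0.002 = 0.116 V.
Difference: 0.0007 V → 0.700 mV.

0.700 mV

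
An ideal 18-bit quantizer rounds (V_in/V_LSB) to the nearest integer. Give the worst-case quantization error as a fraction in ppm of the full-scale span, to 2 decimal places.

Rounding → worst-case error = ½ LSB = V_FS/2^19, so 1e+06/524288 = 1.90735 ppm of full scale.

1.91 ppm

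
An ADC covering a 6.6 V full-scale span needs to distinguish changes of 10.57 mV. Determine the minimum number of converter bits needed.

Number of steps required ≥ 6.6 V / 10.57 mV = 624.41.
Need 2^N ≥ 624.41; 2^9 = 512, 2^10 = 1024.
Minimum N = 10.

10 bits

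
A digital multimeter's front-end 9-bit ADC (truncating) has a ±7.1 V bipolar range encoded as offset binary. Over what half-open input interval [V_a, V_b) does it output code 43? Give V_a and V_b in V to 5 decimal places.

[-5.90742 V, -5.87969 V)

LSB = 14.2/2^9 = 27.734 mV.
V_a = V_low + 43·LSB = -5.90742 V; V_b = V_low + 44·LSB = -5.87969 V.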